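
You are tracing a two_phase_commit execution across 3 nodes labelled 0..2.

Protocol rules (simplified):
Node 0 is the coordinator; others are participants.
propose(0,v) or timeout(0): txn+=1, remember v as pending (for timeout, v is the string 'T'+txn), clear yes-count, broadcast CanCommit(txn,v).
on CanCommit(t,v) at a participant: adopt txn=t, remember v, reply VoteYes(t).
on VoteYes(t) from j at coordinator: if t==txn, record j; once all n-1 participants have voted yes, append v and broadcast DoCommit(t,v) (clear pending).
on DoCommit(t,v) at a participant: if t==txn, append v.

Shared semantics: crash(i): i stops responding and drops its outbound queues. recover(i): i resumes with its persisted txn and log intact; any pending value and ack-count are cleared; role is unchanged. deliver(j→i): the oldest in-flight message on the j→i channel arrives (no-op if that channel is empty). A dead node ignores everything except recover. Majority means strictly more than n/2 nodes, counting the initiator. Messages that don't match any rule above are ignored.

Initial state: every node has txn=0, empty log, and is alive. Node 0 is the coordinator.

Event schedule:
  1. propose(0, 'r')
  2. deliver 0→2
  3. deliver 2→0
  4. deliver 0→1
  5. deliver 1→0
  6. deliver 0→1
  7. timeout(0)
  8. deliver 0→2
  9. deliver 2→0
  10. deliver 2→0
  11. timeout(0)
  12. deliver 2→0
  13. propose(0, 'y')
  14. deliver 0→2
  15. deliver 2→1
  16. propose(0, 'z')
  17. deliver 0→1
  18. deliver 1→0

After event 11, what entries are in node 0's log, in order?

[1] propose(0,'r') → N0(coor t1 [-])
[2] deliver 0→2 → N2(part t1 [-])
[3] deliver 2→0 → ∅
[4] deliver 0→1 → N1(part t1 [-])
[5] deliver 1→0 → N0(coor t1 [r])
[6] deliver 0→1 → N1(part t1 [r])
[7] timeout(0) → N0(coor t2 [r])
[8] deliver 0→2 → N2(part t1 [r])
[9] deliver 2→0 → ∅
[10] deliver 2→0 → ∅
[11] timeout(0) → N0(coor t3 [r])

r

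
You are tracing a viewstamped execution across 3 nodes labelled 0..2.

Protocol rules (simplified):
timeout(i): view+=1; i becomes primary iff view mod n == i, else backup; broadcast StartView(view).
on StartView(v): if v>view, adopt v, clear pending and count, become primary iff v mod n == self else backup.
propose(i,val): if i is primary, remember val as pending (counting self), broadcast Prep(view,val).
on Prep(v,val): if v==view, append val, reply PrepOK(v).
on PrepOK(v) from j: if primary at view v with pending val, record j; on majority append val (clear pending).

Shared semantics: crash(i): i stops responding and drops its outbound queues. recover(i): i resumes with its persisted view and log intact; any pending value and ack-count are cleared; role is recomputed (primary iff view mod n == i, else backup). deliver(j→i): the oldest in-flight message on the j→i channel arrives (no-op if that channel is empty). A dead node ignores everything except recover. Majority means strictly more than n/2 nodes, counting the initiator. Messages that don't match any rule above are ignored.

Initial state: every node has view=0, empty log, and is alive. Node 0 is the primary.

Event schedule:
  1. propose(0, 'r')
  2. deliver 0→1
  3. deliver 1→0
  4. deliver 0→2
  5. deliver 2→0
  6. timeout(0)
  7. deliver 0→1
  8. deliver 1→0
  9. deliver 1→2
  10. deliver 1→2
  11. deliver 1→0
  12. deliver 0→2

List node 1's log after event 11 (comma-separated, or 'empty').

r

e1 propose(0,'r'): ·
e2 deliver 0→1: 1[back,v=0,r]
e3 deliver 1→0: 0[prim,v=0,r]
e4 deliver 0→2: 2[back,v=0,r]
e5 deliver 2→0: ·
e6 timeout(0): 0[back,v=1,r]
e7 deliver 0→1: 1[prim,v=1,r]
e8 deliver 1→0: ·
e9 deliver 1→2: ·
e10 deliver 1→2: ·
e11 deliver 1→0: ·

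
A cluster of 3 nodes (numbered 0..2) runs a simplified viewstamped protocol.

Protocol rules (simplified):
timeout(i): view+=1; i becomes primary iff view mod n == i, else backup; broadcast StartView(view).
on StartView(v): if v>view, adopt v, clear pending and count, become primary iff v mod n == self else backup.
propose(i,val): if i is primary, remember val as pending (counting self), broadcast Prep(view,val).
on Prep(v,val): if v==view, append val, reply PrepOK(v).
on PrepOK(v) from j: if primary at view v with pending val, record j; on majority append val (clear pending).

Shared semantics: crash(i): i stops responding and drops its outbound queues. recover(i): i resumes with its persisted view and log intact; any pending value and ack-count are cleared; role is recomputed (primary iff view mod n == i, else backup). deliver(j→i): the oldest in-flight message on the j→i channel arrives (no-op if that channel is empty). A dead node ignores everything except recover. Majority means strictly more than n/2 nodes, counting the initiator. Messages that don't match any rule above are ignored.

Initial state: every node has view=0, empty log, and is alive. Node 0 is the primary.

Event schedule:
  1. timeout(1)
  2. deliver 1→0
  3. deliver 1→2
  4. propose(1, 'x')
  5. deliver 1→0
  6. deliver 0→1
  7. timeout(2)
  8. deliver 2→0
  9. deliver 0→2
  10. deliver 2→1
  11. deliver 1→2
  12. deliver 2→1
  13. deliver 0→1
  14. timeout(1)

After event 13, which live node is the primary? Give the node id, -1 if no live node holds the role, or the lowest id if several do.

step 1 timeout(1): 1={prim,v=1,log=-}
step 2 deliver 1→0: 0={back,v=1,log=-}
step 3 deliver 1→2: 2={back,v=1,log=-}
step 4 propose(1,'x'): —
step 5 deliver 1→0: 0={back,v=1,log=x}
step 6 deliver 0→1: 1={prim,v=1,log=x}
step 7 timeout(2): 2={prim,v=2,log=-}
step 8 deliver 2→0: 0={back,v=2,log=x}
step 9 deliver 0→2: —
step 10 deliver 2→1: 1={back,v=2,log=x}
step 11 deliver 1→2: —
step 12 deliver 2→1: —
step 13 deliver 0→1: —

2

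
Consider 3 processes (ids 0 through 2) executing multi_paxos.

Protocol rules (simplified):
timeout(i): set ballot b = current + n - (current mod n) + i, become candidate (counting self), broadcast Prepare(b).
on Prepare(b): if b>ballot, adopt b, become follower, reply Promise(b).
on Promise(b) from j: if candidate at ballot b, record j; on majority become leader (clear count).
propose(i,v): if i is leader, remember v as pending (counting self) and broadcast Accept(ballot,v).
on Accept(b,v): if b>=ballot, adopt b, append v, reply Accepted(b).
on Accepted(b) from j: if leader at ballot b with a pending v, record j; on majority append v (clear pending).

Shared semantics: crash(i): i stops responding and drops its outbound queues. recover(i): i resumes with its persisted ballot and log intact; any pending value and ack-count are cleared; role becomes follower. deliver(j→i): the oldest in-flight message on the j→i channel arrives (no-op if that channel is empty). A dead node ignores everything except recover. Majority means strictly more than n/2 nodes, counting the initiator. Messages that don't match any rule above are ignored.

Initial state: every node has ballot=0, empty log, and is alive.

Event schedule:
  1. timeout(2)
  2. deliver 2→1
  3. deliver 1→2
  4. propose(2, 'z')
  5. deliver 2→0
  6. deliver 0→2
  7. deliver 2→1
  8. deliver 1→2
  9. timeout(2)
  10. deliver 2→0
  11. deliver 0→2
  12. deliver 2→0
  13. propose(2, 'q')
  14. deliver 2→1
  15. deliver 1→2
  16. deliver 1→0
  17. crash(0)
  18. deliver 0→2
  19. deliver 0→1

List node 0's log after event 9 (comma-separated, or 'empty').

empty

[1] timeout(2) → N2(cand b5 [-])
[2] deliver 2→1 → N1(foll b5 [-])
[3] deliver 1→2 → N2(lead b5 [-])
[4] propose(2,'z') → ∅
[5] deliver 2→0 → N0(foll b5 [-])
[6] deliver 0→2 → ∅
[7] deliver 2→1 → N1(foll b5 [z])
[8] deliver 1→2 → N2(lead b5 [z])
[9] timeout(2) → N2(cand b8 [z])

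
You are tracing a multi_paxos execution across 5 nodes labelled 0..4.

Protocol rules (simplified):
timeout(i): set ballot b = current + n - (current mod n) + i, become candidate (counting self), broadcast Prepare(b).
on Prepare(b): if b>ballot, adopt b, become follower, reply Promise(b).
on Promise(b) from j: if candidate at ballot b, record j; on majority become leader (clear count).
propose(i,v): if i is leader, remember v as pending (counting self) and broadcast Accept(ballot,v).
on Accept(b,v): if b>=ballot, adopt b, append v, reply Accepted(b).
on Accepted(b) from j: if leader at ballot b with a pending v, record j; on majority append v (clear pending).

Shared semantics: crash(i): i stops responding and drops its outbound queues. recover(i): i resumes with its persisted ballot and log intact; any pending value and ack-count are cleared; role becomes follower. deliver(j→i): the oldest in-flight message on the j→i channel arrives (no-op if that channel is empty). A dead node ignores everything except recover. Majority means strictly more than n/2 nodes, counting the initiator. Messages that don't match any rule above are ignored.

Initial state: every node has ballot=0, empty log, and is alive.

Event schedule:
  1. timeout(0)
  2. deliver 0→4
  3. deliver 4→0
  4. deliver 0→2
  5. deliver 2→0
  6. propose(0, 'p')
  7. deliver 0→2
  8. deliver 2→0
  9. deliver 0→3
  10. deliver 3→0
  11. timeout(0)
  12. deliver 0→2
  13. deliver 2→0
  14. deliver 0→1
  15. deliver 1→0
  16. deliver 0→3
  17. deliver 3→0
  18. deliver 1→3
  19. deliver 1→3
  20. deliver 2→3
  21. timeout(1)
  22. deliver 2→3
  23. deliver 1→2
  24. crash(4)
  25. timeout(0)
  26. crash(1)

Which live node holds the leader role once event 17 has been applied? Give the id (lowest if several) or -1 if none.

step 1 timeout(0): 0={cand,b=5,log=-}
step 2 deliver 0→4: 4={foll,b=5,log=-}
step 3 deliver 4→0: —
step 4 deliver 0→2: 2={foll,b=5,log=-}
step 5 deliver 2→0: 0={lead,b=5,log=-}
step 6 propose(0,'p'): —
step 7 deliver 0→2: 2={foll,b=5,log=p}
step 8 deliver 2→0: —
step 9 deliver 0→3: 3={foll,b=5,log=-}
step 10 deliver 3→0: —
step 11 timeout(0): 0={cand,b=10,log=-}
step 12 deliver 0→2: 2={foll,b=10,log=p}
step 13 deliver 2→0: —
step 14 deliver 0→1: 1={foll,b=5,log=-}
step 15 deliver 1→0: —
step 16 deliver 0→3: 3={foll,b=5,log=p}
step 17 deliver 3→0: —

-1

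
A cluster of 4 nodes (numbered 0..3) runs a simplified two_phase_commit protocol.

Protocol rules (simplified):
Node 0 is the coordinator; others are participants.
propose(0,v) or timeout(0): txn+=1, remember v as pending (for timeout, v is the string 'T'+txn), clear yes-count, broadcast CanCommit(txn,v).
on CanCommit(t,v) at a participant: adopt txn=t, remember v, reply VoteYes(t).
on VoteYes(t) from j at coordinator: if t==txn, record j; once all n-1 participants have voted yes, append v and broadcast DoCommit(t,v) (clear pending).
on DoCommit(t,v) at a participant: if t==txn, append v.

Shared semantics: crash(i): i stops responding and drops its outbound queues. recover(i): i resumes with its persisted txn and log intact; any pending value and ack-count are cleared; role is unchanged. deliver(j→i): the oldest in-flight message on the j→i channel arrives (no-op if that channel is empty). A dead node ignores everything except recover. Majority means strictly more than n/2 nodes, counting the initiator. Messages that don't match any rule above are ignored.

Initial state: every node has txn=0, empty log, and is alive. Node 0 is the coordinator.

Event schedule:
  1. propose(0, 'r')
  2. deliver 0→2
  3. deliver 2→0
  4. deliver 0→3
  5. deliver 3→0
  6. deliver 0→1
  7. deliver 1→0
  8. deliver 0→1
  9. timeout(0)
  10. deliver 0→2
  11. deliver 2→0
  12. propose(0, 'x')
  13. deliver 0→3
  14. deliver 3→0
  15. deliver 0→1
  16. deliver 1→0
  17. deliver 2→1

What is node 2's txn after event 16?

e1 propose(0,'r'): 0[coor,t=1,-]
e2 deliver 0→2: 2[part,t=1,-]
e3 deliver 2→0: ·
e4 deliver 0→3: 3[part,t=1,-]
e5 deliver 3→0: ·
e6 deliver 0→1: 1[part,t=1,-]
e7 deliver 1→0: 0[coor,t=1,r]
e8 deliver 0→1: 1[part,t=1,r]
e9 timeout(0): 0[coor,t=2,r]
e10 deliver 0→2: 2[part,t=1,r]
e11 deliver 2→0: ·
e12 propose(0,'x'): 0[coor,t=3,r]
e13 deliver 0→3: 3[part,t=1,r]
e14 deliver 3→0: ·
e15 deliver 0→1: 1[part,t=2,r]
e16 deliver 1→0: ·

1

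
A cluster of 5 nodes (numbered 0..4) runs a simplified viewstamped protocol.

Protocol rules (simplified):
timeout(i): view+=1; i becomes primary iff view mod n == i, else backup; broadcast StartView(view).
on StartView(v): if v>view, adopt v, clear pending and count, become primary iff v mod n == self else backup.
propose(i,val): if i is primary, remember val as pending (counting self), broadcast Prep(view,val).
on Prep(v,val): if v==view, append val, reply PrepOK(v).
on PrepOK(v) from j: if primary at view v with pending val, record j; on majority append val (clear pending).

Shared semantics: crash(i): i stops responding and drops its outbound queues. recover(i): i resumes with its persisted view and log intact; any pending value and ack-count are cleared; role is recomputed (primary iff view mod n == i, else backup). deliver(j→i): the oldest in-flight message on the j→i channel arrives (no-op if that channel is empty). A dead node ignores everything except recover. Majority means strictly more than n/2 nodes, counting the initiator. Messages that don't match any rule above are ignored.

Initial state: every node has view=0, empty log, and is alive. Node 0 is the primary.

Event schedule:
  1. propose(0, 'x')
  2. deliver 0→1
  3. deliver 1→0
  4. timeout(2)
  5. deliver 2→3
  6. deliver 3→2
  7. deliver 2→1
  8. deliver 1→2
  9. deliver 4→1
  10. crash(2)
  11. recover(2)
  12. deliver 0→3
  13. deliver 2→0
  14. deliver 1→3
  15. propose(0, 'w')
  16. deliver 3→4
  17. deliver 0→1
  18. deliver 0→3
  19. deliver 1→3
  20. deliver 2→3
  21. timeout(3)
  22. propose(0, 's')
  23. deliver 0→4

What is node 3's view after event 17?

1

[1] propose(0,'x') → ∅
[2] deliver 0→1 → N1(back v0 [x])
[3] deliver 1→0 → ∅
[4] timeout(2) → N2(back v1 [-])
[5] deliver 2→3 → N3(back v1 [-])
[6] deliver 3→2 → ∅
[7] deliver 2→1 → N1(prim v1 [x])
[8] deliver 1→2 → ∅
[9] deliver 4→1 → ∅
[10] crash(2) → N2(✗back v1 [-])
[11] recover(2) → N2(back v1 [-])
[12] deliver 0→3 → ∅
[13] deliver 2→0 → ∅
[14] deliver 1→3 → ∅
[15] propose(0,'w') → ∅
[16] deliver 3→4 → ∅
[17] deliver 0→1 → ∅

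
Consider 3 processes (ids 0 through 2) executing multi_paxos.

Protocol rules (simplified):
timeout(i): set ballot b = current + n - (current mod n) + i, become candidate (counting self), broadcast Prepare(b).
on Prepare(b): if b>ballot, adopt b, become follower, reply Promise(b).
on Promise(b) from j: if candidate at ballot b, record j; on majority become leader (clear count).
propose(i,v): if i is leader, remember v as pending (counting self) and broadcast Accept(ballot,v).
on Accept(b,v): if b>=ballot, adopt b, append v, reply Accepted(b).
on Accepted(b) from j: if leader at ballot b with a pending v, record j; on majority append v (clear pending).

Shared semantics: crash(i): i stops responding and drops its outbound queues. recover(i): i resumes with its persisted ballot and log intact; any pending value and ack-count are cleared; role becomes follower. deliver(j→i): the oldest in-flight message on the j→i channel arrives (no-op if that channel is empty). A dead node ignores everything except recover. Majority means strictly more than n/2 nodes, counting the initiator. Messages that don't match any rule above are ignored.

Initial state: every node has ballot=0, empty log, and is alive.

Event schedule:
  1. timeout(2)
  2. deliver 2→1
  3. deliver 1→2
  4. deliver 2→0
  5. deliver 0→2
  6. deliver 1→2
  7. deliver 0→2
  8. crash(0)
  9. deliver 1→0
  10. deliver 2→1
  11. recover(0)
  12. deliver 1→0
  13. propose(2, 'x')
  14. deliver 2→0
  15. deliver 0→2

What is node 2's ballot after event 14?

5

after 1 — timeout(2): n2:cand/b5/[-]
after 2 — deliver 2→1: n1:foll/b5/[-]
after 3 — deliver 1→2: n2:lead/b5/[-]
after 4 — deliver 2→0: n0:foll/b5/[-]
after 5 — deliver 0→2: ·
after 6 — deliver 1→2: ·
after 7 — deliver 0→2: ·
after 8 — crash(0): n0:✗foll/b5/[-]
after 9 — deliver 1→0: ·
after 10 — deliver 2→1: ·
after 11 — recover(0): n0:foll/b5/[-]
after 12 — deliver 1→0: ·
after 13 — propose(2,'x'): ·
after 14 — deliver 2→0: n0:foll/b5/[x]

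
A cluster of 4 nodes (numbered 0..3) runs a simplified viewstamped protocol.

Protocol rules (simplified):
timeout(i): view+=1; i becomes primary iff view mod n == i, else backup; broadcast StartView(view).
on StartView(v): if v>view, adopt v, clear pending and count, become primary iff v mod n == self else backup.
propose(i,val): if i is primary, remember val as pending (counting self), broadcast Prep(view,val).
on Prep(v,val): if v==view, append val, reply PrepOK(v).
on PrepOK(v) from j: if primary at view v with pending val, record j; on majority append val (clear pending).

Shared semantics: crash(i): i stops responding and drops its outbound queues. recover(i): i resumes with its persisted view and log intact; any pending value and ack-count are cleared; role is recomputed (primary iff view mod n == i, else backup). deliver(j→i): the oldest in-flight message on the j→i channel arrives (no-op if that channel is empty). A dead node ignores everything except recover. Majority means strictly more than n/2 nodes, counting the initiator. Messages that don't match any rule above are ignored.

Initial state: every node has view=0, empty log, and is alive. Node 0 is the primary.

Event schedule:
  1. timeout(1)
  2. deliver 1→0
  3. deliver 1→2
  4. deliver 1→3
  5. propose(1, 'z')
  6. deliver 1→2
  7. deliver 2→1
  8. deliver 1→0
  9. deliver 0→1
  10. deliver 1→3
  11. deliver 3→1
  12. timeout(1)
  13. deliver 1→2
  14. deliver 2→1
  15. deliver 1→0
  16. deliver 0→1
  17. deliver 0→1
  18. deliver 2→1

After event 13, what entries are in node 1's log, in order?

z

step 1 timeout(1): 1={prim,v=1,log=-}
step 2 deliver 1→0: 0={back,v=1,log=-}
step 3 deliver 1→2: 2={back,v=1,log=-}
step 4 deliver 1→3: 3={back,v=1,log=-}
step 5 propose(1,'z'): —
step 6 deliver 1→2: 2={back,v=1,log=z}
step 7 deliver 2→1: —
step 8 deliver 1→0: 0={back,v=1,log=z}
step 9 deliver 0→1: 1={prim,v=1,log=z}
step 10 deliver 1→3: 3={back,v=1,log=z}
step 11 deliver 3→1: —
step 12 timeout(1): 1={back,v=2,log=z}
step 13 deliver 1→2: 2={prim,v=2,log=z}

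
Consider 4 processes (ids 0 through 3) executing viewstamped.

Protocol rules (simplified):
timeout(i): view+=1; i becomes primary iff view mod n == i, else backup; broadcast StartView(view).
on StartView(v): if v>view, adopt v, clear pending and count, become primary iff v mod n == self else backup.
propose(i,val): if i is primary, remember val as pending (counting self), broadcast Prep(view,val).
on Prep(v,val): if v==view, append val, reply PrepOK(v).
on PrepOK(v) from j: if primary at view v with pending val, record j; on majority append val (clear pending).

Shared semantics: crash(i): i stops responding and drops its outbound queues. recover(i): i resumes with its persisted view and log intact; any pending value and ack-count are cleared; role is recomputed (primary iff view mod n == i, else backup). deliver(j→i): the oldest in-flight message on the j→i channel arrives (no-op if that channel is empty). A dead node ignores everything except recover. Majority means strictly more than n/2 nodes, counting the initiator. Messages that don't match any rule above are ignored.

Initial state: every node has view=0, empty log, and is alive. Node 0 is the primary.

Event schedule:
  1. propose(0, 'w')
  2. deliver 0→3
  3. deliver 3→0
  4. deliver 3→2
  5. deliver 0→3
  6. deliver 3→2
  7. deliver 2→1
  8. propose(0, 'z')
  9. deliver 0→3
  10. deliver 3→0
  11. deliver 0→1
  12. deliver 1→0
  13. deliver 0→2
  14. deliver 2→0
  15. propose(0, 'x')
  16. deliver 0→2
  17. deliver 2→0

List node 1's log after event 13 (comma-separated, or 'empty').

[1] propose(0,'w') → ∅
[2] deliver 0→3 → N3(back v0 [w])
[3] deliver 3→0 → ∅
[4] deliver 3→2 → ∅
[5] deliver 0→3 → ∅
[6] deliver 3→2 → ∅
[7] deliver 2→1 → ∅
[8] propose(0,'z') → ∅
[9] deliver 0→3 → N3(back v0 [w,z])
[10] deliver 3→0 → ∅
[11] deliver 0→1 → N1(back v0 [w])
[12] deliver 1→0 → N0(prim v0 [z])
[13] deliver 0→2 → N2(back v0 [w])

w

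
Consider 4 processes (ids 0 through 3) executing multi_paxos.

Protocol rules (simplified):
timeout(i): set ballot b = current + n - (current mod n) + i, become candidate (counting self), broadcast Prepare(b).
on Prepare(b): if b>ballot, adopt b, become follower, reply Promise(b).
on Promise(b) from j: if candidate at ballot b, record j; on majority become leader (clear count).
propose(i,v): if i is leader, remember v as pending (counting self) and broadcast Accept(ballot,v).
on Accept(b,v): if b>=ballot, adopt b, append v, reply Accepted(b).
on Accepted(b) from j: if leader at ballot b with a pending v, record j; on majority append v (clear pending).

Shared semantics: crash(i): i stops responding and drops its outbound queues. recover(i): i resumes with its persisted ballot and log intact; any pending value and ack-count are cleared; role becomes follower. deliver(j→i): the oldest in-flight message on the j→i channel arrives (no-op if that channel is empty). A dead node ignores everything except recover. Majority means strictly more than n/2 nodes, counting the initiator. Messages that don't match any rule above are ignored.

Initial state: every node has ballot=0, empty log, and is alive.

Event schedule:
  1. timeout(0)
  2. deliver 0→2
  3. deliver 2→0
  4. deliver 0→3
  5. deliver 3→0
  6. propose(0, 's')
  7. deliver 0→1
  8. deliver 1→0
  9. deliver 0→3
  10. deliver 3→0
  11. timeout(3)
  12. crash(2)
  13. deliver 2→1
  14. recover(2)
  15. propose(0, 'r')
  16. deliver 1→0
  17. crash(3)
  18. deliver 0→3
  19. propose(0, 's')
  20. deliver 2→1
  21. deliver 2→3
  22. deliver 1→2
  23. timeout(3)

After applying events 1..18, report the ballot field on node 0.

4

1. timeout(0):  <0:cand b4 ->
2. deliver 0→2:  <2:foll b4 ->
3. deliver 2→0:  nop
4. deliver 0→3:  <3:foll b4 ->
5. deliver 3→0:  <0:lead b4 ->
6. propose(0,'s'):  nop
7. deliver 0→1:  <1:foll b4 ->
8. deliver 1→0:  nop
9. deliver 0→3:  <3:foll b4 s>
10. deliver 3→0:  nop
11. timeout(3):  <3:cand b11 s>
12. crash(2):  <2:✗foll b4 ->
13. deliver 2→1:  nop
14. recover(2):  <2:foll b4 ->
15. propose(0,'r'):  nop
16. deliver 1→0:  nop
17. crash(3):  <3:✗cand b11 s>
18. deliver 0→3:  nop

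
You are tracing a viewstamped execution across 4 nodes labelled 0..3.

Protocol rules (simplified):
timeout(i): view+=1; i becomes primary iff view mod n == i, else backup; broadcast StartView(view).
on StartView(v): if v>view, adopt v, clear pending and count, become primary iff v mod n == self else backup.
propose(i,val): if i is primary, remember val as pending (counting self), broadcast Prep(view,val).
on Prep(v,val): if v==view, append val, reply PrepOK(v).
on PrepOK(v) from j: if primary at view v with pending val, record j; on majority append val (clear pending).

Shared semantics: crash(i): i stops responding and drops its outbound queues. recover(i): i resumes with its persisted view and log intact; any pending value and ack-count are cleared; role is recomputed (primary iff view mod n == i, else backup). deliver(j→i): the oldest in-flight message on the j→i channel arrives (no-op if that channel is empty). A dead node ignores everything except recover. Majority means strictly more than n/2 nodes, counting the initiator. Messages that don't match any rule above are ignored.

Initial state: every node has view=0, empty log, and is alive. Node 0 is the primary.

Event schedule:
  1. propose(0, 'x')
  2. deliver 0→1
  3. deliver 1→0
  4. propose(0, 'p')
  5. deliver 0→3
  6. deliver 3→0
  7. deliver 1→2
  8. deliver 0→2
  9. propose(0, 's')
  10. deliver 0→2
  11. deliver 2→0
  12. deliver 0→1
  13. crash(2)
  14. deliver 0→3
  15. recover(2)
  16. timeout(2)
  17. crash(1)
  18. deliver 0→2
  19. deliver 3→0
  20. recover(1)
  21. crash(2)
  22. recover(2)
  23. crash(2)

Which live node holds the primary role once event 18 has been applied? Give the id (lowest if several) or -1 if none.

e1 propose(0,'x'): ·
e2 deliver 0→1: 1[back,v=0,x]
e3 deliver 1→0: ·
e4 propose(0,'p'): ·
e5 deliver 0→3: 3[back,v=0,x]
e6 deliver 3→0: ·
e7 deliver 1→2: ·
e8 deliver 0→2: 2[back,v=0,x]
e9 propose(0,'s'): ·
e10 deliver 0→2: 2[back,v=0,x,p]
e11 deliver 2→0: ·
e12 deliver 0→1: 1[back,v=0,x,p]
e13 crash(2): 2[✗back,v=0,x,p]
e14 deliver 0→3: 3[back,v=0,x,p]
e15 recover(2): 2[back,v=0,x,p]
e16 timeout(2): 2[back,v=1,x,p]
e17 crash(1): 1[✗back,v=0,x,p]
e18 deliver 0→2: ·

0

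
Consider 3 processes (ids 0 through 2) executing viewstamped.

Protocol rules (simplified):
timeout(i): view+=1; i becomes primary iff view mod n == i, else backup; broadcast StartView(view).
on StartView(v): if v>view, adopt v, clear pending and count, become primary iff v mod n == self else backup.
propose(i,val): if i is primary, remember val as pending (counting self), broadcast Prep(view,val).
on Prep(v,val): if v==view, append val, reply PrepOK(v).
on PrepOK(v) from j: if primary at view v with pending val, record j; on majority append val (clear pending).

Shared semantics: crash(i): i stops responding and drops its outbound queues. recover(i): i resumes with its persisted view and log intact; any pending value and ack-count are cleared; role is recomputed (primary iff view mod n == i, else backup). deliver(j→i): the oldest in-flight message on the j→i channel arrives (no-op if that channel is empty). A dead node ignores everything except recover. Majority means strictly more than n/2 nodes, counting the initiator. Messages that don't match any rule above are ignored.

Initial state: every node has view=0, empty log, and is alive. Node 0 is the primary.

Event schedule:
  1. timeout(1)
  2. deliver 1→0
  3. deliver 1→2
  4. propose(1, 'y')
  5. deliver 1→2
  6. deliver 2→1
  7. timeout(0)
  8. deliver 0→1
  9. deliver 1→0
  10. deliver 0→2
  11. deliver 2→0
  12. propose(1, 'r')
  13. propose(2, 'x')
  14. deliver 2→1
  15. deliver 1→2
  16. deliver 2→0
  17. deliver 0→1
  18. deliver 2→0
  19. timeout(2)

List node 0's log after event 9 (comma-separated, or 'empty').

[1] timeout(1) → N1(prim v1 [-])
[2] deliver 1→0 → N0(back v1 [-])
[3] deliver 1→2 → N2(back v1 [-])
[4] propose(1,'y') → ∅
[5] deliver 1→2 → N2(back v1 [y])
[6] deliver 2→1 → N1(prim v1 [y])
[7] timeout(0) → N0(back v2 [-])
[8] deliver 0→1 → N1(back v2 [y])
[9] deliver 1→0 → ∅

empty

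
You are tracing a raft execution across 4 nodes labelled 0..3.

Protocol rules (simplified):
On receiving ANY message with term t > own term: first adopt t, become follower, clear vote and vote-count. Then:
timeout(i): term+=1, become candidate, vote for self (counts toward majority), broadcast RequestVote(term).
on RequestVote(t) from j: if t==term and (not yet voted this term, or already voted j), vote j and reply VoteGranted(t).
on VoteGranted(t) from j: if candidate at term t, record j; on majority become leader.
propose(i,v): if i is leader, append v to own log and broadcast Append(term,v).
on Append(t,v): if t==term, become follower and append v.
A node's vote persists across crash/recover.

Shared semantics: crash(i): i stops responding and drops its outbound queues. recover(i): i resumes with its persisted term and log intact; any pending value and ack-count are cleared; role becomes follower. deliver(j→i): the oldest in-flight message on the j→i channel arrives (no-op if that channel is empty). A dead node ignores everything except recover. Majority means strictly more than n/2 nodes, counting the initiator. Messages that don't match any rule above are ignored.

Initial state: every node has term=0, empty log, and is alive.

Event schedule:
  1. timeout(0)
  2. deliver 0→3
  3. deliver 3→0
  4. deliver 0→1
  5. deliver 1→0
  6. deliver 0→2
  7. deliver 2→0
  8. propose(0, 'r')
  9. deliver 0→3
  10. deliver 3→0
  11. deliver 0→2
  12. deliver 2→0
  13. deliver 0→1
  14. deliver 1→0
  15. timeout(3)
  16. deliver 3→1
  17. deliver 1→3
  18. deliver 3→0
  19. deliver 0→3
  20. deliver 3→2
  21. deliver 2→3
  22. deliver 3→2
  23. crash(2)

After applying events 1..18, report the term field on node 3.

2

step 1 timeout(0): 0={cand,t=1,log=-}
step 2 deliver 0→3: 3={foll,t=1,log=-}
step 3 deliver 3→0: —
step 4 deliver 0→1: 1={foll,t=1,log=-}
step 5 deliver 1→0: 0={lead,t=1,log=-}
step 6 deliver 0→2: 2={foll,t=1,log=-}
step 7 deliver 2→0: —
step 8 propose(0,'r'): 0={lead,t=1,log=r}
step 9 deliver 0→3: 3={foll,t=1,log=r}
step 10 deliver 3→0: —
step 11 deliver 0→2: 2={foll,t=1,log=r}
step 12 deliver 2→0: —
step 13 deliver 0→1: 1={foll,t=1,log=r}
step 14 deliver 1→0: —
step 15 timeout(3): 3={cand,t=2,log=r}
step 16 deliver 3→1: 1={foll,t=2,log=r}
step 17 deliver 1→3: —
step 18 deliver 3→0: 0={foll,t=2,log=r}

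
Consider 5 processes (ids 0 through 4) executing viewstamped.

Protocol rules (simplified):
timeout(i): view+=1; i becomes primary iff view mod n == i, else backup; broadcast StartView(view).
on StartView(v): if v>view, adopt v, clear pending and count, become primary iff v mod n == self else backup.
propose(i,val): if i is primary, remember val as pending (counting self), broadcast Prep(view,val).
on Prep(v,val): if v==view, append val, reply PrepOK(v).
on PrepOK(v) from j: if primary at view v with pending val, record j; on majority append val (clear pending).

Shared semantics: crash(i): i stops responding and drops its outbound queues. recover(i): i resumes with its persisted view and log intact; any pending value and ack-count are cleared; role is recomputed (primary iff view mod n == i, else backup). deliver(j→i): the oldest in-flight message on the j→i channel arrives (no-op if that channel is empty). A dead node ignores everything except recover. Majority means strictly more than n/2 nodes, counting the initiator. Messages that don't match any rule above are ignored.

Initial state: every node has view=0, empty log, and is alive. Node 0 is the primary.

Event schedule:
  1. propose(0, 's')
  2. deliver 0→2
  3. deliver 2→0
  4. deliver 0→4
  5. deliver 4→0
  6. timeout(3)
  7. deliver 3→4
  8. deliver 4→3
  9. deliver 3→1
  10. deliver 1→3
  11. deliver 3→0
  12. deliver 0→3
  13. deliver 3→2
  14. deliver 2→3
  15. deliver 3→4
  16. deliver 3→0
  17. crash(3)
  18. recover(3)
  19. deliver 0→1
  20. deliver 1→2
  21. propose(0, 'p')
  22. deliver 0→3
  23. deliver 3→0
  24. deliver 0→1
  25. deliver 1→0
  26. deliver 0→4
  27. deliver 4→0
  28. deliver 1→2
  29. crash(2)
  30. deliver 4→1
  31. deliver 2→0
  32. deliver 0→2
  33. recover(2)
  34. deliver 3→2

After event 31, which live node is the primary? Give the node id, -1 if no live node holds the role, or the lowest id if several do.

1

step 1 propose(0,'s'): —
step 2 deliver 0→2: 2={back,v=0,log=s}
step 3 deliver 2→0: —
step 4 deliver 0→4: 4={back,v=0,log=s}
step 5 deliver 4→0: 0={prim,v=0,log=s}
step 6 timeout(3): 3={back,v=1,log=-}
step 7 deliver 3→4: 4={back,v=1,log=s}
step 8 deliver 4→3: —
step 9 deliver 3→1: 1={prim,v=1,log=-}
step 10 deliver 1→3: —
step 11 deliver 3→0: 0={back,v=1,log=s}
step 12 deliver 0→3: —
step 13 deliver 3→2: 2={back,v=1,log=s}
step 14 deliver 2→3: —
step 15 deliver 3→4: —
step 16 deliver 3→0: —
step 17 crash(3): 3={✗back,v=1,log=-}
step 18 recover(3): 3={back,v=1,log=-}
step 19 deliver 0→1: —
step 20 deliver 1→2: —
step 21 propose(0,'p'): —
step 22 deliver 0→3: —
step 23 deliver 3→0: —
step 24 deliver 0→1: —
step 25 deliver 1→0: —
step 26 deliver 0→4: —
step 27 deliver 4→0: —
step 28 deliver 1→2: —
step 29 crash(2): 2={✗back,v=1,log=s}
step 30 deliver 4→1: —
step 31 deliver 2→0: —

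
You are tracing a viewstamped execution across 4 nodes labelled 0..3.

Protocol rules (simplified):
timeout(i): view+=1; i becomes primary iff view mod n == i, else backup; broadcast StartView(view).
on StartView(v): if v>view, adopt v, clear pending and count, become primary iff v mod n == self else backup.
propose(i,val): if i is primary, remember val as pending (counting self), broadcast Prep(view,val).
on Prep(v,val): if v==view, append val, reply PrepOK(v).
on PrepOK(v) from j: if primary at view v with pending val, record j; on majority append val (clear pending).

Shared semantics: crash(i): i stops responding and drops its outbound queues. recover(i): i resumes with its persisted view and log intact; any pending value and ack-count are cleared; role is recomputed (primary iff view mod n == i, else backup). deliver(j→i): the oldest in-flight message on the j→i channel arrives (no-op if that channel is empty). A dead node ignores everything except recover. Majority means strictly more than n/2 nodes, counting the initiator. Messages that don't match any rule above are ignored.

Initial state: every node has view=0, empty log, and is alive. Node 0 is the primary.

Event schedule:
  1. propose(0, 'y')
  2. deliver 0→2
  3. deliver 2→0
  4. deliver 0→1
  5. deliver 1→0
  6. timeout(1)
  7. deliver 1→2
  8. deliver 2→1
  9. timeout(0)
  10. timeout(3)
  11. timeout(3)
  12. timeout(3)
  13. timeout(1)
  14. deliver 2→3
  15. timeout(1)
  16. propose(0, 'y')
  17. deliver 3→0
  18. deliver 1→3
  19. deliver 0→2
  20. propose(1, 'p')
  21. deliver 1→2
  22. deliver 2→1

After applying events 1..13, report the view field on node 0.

[1] propose(0,'y') → ∅
[2] deliver 0→2 → N2(back v0 [y])
[3] deliver 2→0 → ∅
[4] deliver 0→1 → N1(back v0 [y])
[5] deliver 1→0 → N0(prim v0 [y])
[6] timeout(1) → N1(prim v1 [y])
[7] deliver 1→2 → N2(back v1 [y])
[8] deliver 2→1 → ∅
[9] timeout(0) → N0(back v1 [y])
[10] timeout(3) → N3(back v1 [-])
[11] timeout(3) → N3(back v2 [-])
[12] timeout(3) → N3(prim v3 [-])
[13] timeout(1) → N1(back v2 [y])

1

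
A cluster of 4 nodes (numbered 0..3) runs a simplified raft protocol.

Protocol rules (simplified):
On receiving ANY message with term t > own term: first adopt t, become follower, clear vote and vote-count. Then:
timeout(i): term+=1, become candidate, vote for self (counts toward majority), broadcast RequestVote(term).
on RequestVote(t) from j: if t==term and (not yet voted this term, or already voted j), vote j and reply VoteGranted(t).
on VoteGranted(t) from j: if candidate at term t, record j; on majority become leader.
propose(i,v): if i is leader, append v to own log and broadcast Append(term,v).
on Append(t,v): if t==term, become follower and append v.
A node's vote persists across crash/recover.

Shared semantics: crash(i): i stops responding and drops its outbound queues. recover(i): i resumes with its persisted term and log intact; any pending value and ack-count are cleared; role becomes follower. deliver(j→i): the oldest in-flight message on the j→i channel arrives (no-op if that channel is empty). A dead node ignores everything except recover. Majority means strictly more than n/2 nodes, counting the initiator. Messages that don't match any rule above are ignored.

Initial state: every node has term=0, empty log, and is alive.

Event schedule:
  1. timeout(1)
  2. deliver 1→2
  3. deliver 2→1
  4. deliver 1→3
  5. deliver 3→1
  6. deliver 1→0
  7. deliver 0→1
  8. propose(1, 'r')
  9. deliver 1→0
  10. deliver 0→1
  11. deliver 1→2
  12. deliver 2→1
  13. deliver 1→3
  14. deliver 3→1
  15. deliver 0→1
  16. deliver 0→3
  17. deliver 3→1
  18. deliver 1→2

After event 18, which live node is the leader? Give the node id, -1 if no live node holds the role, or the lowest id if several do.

after 1 — timeout(1): n1:cand/t1/[-]
after 2 — deliver 1→2: n2:foll/t1/[-]
after 3 — deliver 2→1: ·
after 4 — deliver 1→3: n3:foll/t1/[-]
after 5 — deliver 3→1: n1:lead/t1/[-]
after 6 — deliver 1→0: n0:foll/t1/[-]
after 7 — deliver 0→1: ·
after 8 — propose(1,'r'): n1:lead/t1/[r]
after 9 — deliver 1→0: n0:foll/t1/[r]
after 10 — deliver 0→1: ·
after 11 — deliver 1→2: n2:foll/t1/[r]
after 12 — deliver 2→1: ·
after 13 — deliver 1→3: n3:foll/t1/[r]
after 14 — deliver 3→1: ·
after 15 — deliver 0→1: ·
after 16 — deliver 0→3: ·
after 17 — deliver 3→1: ·
after 18 — deliver 1→2: ·

1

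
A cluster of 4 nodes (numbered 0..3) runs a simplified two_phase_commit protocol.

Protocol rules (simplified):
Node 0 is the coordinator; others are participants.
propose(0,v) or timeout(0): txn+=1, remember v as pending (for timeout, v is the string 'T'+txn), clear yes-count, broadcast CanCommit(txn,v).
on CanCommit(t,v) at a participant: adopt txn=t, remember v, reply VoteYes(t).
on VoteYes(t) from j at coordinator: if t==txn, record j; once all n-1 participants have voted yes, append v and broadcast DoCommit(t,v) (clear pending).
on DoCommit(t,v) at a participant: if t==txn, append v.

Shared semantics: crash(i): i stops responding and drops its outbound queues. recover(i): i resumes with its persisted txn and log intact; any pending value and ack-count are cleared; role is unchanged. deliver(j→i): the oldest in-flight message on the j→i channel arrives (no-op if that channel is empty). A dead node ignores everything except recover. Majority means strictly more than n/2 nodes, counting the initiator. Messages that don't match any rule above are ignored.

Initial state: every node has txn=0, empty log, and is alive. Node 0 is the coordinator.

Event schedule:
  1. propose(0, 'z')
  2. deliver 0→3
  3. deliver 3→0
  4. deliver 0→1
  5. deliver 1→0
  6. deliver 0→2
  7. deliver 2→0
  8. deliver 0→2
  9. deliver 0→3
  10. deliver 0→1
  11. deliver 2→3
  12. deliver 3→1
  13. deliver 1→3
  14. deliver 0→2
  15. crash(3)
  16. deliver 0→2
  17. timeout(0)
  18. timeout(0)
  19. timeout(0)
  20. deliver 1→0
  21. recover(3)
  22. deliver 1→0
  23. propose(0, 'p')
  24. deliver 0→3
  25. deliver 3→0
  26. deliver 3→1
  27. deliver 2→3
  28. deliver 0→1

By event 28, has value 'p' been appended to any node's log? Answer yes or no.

no

[1] propose(0,'z') → N0(coor t1 [-])
[2] deliver 0→3 → N3(part t1 [-])
[3] deliver 3→0 → ∅
[4] deliver 0→1 → N1(part t1 [-])
[5] deliver 1→0 → ∅
[6] deliver 0→2 → N2(part t1 [-])
[7] deliver 2→0 → N0(coor t1 [z])
[8] deliver 0→2 → N2(part t1 [z])
[9] deliver 0→3 → N3(part t1 [z])
[10] deliver 0→1 → N1(part t1 [z])
[11] deliver 2→3 → ∅
[12] deliver 3→1 → ∅
[13] deliver 1→3 → ∅
[14] deliver 0→2 → ∅
[15] crash(3) → N3(✗part t1 [z])
[16] deliver 0→2 → ∅
[17] timeout(0) → N0(coor t2 [z])
[18] timeout(0) → N0(coor t3 [z])
[19] timeout(0) → N0(coor t4 [z])
[20] deliver 1→0 → ∅
[21] recover(3) → N3(part t1 [z])
[22] deliver 1→0 → ∅
[23] propose(0,'p') → N0(coor t5 [z])
[24] deliver 0→3 → N3(part t2 [z])
[25] deliver 3→0 → ∅
[26] deliver 3→1 → ∅
[27] deliver 2→3 → ∅
[28] deliver 0→1 → N1(part t2 [z])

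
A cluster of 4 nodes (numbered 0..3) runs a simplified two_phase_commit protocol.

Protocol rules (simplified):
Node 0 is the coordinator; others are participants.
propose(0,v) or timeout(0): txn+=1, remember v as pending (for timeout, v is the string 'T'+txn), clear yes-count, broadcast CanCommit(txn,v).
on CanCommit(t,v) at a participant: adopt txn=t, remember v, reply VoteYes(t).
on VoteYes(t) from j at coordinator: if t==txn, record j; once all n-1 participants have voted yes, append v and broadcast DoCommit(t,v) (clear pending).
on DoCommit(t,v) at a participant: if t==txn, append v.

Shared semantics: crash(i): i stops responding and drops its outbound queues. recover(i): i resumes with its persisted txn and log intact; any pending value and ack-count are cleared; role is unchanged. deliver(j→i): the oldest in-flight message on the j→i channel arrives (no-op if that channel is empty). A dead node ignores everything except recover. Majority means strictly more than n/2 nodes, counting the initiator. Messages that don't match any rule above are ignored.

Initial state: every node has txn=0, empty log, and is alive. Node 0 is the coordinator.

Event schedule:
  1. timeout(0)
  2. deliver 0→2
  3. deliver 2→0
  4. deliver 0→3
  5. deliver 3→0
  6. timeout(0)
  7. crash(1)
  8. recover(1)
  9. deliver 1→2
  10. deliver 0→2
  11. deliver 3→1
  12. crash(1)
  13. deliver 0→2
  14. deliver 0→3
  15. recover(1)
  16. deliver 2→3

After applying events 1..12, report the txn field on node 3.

1. timeout(0):  <0:coor t1 ->
2. deliver 0→2:  <2:part t1 ->
3. deliver 2→0:  nop
4. deliver 0→3:  <3:part t1 ->
5. deliver 3→0:  nop
6. timeout(0):  <0:coor t2 ->
7. crash(1):  <1:✗part t0 ->
8. recover(1):  <1:part t0 ->
9. deliver 1→2:  nop
10. deliver 0→2:  <2:part t2 ->
11. deliver 3→1:  nop
12. crash(1):  <1:✗part t0 ->

1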